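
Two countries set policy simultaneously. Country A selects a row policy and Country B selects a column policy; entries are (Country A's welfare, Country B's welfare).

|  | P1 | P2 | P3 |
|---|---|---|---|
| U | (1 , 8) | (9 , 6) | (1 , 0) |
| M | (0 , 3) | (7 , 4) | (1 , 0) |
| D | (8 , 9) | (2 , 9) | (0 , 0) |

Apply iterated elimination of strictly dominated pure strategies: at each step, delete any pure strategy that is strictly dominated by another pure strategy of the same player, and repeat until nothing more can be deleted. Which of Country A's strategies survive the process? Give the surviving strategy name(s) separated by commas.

U, D

For Country B, P1 strictly dominates P3 on the remaining rows (U: 8>0, M: 3>0, D: 9>0); eliminate P3.
Row M is eliminated: U beats it against every remaining column (P1: 1>0, P2: 9>7).
Among the remaining strategies, none is strictly dominated by another pure strategy of the same player, so the elimination stops.
Surviving strategies — Country A: {U, D}; Country B: {P1, P2}.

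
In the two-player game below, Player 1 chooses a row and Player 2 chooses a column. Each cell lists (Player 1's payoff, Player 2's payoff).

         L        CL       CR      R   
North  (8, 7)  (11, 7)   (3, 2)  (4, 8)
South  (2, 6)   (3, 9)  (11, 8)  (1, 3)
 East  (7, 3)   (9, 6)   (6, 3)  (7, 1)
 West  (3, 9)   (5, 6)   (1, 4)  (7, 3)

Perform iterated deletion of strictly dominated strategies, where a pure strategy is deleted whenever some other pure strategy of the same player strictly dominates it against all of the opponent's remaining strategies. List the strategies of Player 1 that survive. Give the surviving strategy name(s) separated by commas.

North, East, West

Player 2's strategy CR is strictly dominated by CL (North: 7>2, South: 9>8, East: 6>3, West: 6>4) and is removed.
For Player 1, North strictly dominates South on the remaining columns (L: 8>2, CL: 11>3, R: 4>1); eliminate South.
Among the remaining strategies, none is strictly dominated by another pure strategy of the same player, so the elimination stops.
Surviving strategies — Player 1: {North, East, West}; Player 2: {L, CL, R}.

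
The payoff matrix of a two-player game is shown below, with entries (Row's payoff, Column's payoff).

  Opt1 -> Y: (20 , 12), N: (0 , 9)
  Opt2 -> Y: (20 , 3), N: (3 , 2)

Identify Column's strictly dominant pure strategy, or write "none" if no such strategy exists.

Y

Y vs N: Opt1: 12>9, Opt2: 3>2.
Y strictly beats every other strategy against every opponent action, so it is strictly dominant.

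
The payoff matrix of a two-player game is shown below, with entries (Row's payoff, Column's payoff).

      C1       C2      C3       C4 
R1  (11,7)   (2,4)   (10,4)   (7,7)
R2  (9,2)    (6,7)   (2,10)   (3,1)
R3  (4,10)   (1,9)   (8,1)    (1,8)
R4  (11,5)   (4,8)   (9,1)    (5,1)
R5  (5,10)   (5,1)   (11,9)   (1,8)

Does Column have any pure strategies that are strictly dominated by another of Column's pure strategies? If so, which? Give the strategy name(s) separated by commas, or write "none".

C1: no other strategy beats it everywhere (C2 at R1 (7>4); C3 at R1 (7>4); C4 at R1 (7=7)).
C2: no other strategy beats it everywhere (C1 at R2 (7>2); C3 at R1 (4=4); C4 at R2 (7>1)).
C3: no other strategy beats it everywhere (C1 at R2 (10>2); C2 at R1 (4=4); C4 at R2 (10>1)).
C4 is not dominated — it holds its own against C1 at R1 (7=7); C2 at R1 (7>4); C3 at R1 (7>4).

none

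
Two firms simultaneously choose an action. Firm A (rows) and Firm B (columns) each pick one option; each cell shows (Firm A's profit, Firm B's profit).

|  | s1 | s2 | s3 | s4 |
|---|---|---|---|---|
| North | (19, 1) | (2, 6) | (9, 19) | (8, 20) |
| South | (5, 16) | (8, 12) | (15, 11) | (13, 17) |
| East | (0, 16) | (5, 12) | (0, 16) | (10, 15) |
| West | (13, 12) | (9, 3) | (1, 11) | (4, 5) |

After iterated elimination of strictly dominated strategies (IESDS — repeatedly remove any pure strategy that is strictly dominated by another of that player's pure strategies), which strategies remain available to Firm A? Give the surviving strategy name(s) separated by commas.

For Firm A, South strictly dominates East on the remaining columns (s1: 5>0, s2: 8>5, s3: 15>0, s4: 13>10); eliminate East.
Firm B's strategy s2 is strictly dominated by s4 (North: 20>6, South: 17>12, West: 5>3) and is removed.
Row West is eliminated: North beats it against every remaining column (s1: 19>13, s3: 9>1, s4: 8>4).
Column s1 is eliminated: s4 beats it against every remaining row (North: 20>1, South: 17>16).
Row North is eliminated: South beats it against every remaining column (s3: 15>9, s4: 13>8).
For Firm B, s4 strictly dominates s3 on the remaining rows (South: 17>11); eliminate s3.
Among the remaining strategies, none is strictly dominated by another pure strategy of the same player, so the elimination stops.
Surviving strategies — Firm A: {South}; Firm B: {s4}.

South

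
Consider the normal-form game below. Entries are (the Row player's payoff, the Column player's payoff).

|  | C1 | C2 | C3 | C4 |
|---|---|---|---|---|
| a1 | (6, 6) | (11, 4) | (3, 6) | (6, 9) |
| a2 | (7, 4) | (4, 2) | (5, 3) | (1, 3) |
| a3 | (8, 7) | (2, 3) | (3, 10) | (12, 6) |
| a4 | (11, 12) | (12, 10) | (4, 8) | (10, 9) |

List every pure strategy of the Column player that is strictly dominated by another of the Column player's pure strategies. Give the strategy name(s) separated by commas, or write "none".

C2

Nothing dominates C1: C2 at a1 (6>4); C3 at a1 (6=6); C4 at a2 (4>3).
C1 strictly dominates C2 — a1: 6>4, a2: 4>2, a3: 7>3, a4: 12>10.
C3: no other strategy beats it everywhere (C1 at a1 (6=6); C2 at a1 (6>4); C4 at a2 (3=3)).
C4: no other strategy beats it everywhere (C1 at a1 (9>6); C2 at a1 (9>4); C3 at a1 (9>6)).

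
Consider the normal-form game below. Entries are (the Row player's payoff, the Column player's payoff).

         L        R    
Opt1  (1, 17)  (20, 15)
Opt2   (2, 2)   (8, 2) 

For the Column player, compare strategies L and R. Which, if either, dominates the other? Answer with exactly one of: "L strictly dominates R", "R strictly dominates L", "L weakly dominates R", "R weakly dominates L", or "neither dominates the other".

Compare L to R across each choice by the Row player: Opt1: 17>15, Opt2: 2=2.
L is at least as good everywhere and strictly better somewhere (tied only at Opt2), so L weakly but not strictly dominates R.

L weakly dominates R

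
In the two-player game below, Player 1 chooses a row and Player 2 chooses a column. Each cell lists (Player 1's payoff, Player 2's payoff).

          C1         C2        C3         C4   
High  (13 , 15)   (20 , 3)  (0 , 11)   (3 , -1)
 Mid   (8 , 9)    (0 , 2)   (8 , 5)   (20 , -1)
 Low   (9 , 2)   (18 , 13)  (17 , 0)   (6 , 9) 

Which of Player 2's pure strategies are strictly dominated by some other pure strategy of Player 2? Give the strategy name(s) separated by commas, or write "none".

C1: no other strategy beats it everywhere (C2 at High (15>3); C3 at High (15>11); C4 at High (15>-1)).
C2: no other strategy beats it everywhere (C1 at Low (13>2); C3 at Low (13>0); C4 at High (3>-1)).
C3: dominated, since C1 does at least as well everywhere (High: 15>11, Mid: 9>5, Low: 2>0).
C2 strictly dominates C4 — High: 3>-1, Mid: 2>-1, Low: 13>9.

C3, C4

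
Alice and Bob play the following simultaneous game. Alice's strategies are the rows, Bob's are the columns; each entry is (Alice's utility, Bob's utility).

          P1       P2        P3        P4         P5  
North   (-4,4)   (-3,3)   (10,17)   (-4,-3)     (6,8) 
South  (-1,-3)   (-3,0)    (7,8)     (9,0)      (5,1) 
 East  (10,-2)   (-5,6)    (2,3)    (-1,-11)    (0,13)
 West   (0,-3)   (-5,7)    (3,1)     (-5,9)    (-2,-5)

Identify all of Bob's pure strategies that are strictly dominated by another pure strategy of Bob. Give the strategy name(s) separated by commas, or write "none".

P1

P3 strictly dominates P1 — North: 17>4, South: 8>-3, East: 3>-2, West: 1>-3.
P2 is not dominated — it holds its own against P1 at South (0>-3); P3 at East (6>3); P4 at North (3>-3); P5 at West (7>-5).
P3: no other strategy beats it everywhere (P1 at North (17>4); P2 at North (17>3); P4 at North (17>-3); P5 at North (17>8)).
P4: no other strategy beats it everywhere (P1 at South (0>-3); P2 at South (0=0); P3 at West (9>1); P5 at West (9>-5)).
P5 is not dominated — it holds its own against P1 at North (8>4); P2 at North (8>3); P3 at East (13>3); P4 at North (8>-3).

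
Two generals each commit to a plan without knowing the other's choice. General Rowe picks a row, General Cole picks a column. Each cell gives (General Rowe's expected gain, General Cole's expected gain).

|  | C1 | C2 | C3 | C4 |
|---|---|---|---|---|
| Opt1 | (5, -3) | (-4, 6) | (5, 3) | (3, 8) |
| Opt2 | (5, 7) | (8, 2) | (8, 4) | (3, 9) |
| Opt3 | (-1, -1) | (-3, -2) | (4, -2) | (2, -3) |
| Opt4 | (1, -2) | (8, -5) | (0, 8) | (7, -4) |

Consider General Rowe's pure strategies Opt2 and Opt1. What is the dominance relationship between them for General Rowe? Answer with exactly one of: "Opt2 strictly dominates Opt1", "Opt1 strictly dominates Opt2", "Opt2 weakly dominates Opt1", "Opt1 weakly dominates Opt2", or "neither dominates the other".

Opt2 weakly dominates Opt1

Opt2's payoffs vs Opt1's, by General Cole's action — C1: 5=5, C2: 8>-4, C3: 8>5, C4: 3=3.
Opt2 is at least as good everywhere and strictly better somewhere (tied only at C1, C4), so Opt2 weakly but not strictly dominates Opt1.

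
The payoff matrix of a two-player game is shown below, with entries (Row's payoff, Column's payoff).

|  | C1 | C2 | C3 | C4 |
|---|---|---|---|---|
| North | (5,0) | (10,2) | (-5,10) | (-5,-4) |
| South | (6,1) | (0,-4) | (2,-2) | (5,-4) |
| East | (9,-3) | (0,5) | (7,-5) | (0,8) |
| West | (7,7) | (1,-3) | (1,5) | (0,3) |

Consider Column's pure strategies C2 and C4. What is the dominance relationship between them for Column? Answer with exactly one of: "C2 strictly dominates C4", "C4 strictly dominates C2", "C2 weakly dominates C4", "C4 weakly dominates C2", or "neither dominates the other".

Compare C2 to C4 across each opponent action: North: 2>-4, South: -4=-4, East: 5<8, West: -3<3.
C2 does better at North but worse at East, West; neither strategy dominates the other.

neither dominates the other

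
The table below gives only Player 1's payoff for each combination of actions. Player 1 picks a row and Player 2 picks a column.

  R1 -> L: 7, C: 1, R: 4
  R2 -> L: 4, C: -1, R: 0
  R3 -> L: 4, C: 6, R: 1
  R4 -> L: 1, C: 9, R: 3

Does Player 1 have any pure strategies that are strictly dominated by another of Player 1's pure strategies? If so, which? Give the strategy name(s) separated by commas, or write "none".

R2

R1: no other strategy beats it everywhere (R2 at L (7>4); R3 at L (7>4); R4 at L (7>1)).
R2 is strictly dominated by R1 (L: 7>4, C: 1>-1, R: 4>0).
R3 is not dominated — it holds its own against R1 at C (6>1); R2 at L (4=4); R4 at L (4>1).
R4: no other strategy beats it everywhere (R1 at C (9>1); R2 at C (9>-1); R3 at C (9>6)).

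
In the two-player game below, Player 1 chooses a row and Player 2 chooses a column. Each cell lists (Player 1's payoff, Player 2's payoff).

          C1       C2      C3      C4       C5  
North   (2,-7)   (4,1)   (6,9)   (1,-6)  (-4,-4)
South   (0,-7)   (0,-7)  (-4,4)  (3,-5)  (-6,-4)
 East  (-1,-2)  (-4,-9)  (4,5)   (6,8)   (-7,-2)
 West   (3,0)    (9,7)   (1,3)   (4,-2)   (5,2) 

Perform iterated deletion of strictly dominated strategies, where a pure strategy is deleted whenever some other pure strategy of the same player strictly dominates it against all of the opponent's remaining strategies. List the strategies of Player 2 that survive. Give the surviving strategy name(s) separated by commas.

C2, C3, C4

Player 1's strategy South is strictly dominated by West (C1: 3>0, C2: 9>0, C3: 1>-4, C4: 4>3, C5: 5>-6) and is removed.
For Player 2, C3 strictly dominates C1 on the remaining rows (North: 9>-7, East: 5>-2, West: 3>0); eliminate C1.
For Player 2, C3 strictly dominates C5 on the remaining rows (North: 9>-4, East: 5>-2, West: 3>2); eliminate C5.
Among the remaining strategies, none is strictly dominated by another pure strategy of the same player, so the elimination stops.
Surviving strategies — Player 1: {North, East, West}; Player 2: {C2, C3, C4}.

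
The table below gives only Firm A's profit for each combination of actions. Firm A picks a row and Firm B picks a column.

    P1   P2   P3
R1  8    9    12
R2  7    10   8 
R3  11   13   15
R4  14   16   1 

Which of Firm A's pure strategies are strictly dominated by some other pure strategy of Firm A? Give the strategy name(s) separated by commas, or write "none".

R1: dominated, since R3 does at least as well everywhere (P1: 11>8, P2: 13>9, P3: 15>12).
R3 strictly dominates R2 — P1: 11>7, P2: 13>10, P3: 15>8.
R3: no other strategy beats it everywhere (R1 at P1 (11>8); R2 at P1 (11>7); R4 at P3 (15>1)).
R4 is not dominated — it holds its own against R1 at P1 (14>8); R2 at P1 (14>7); R3 at P1 (14>11).

R1, R2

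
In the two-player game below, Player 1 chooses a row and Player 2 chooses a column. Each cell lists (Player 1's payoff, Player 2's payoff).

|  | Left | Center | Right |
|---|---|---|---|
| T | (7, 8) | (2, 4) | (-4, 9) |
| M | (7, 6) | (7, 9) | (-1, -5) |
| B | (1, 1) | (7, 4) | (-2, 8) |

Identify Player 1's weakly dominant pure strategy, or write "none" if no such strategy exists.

M

M vs T: Left: 7=7, Center: 7>2, Right: -1>-4.
M vs B: Left: 7>1, Center: 7=7, Right: -1>-2.
M is at least as good as every other strategy against every opponent action, so it is weakly dominant.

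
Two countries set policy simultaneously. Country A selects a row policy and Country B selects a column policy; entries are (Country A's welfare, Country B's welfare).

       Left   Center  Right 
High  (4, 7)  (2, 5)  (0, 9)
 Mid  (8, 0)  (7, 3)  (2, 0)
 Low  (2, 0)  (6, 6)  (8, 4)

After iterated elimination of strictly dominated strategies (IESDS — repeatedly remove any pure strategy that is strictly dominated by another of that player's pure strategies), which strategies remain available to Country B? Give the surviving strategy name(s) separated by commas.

Center

Country A's strategy High is strictly dominated by Mid (Left: 8>4, Center: 7>2, Right: 2>0) and is removed.
Column Left is eliminated: Center beats it against every remaining row (Mid: 3>0, Low: 6>0).
For Country B, Center strictly dominates Right on the remaining rows (Mid: 3>0, Low: 6>4); eliminate Right.
Country A's strategy Low is strictly dominated by Mid (Center: 7>6) and is removed.
Among the remaining strategies, none is strictly dominated by another pure strategy of the same player, so the elimination stops.
Surviving strategies — Country A: {Mid}; Country B: {Center}.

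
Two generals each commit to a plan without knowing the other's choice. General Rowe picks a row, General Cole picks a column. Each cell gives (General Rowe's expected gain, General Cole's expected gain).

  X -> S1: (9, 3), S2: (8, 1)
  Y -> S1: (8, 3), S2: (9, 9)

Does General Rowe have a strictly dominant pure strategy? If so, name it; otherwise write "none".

X fails to dominate Y at S2 (8<9).
Y fails to dominate X at S1 (8<9).
No single strategy dominates all the others.

none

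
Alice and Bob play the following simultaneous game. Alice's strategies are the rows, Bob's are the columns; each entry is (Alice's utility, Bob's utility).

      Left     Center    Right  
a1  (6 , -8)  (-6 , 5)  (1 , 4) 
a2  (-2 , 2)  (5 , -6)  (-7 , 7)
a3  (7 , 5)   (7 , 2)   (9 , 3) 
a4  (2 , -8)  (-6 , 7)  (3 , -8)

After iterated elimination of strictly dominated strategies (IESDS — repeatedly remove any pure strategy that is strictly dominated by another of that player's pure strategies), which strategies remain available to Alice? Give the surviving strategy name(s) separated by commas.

a3

Row a1 is eliminated: a3 beats it against every remaining column (Left: 7>6, Center: 7>-6, Right: 9>1).
Alice's strategy a2 is strictly dominated by a3 (Left: 7>-2, Center: 7>5, Right: 9>-7) and is removed.
For Alice, a3 strictly dominates a4 on the remaining columns (Left: 7>2, Center: 7>-6, Right: 9>3); eliminate a4.
For Bob, Left strictly dominates Center on the remaining rows (a3: 5>2); eliminate Center.
For Bob, Left strictly dominates Right on the remaining rows (a3: 5>3); eliminate Right.
Among the remaining strategies, none is strictly dominated by another pure strategy of the same player, so the elimination stops.
Surviving strategies — Alice: {a3}; Bob: {Left}.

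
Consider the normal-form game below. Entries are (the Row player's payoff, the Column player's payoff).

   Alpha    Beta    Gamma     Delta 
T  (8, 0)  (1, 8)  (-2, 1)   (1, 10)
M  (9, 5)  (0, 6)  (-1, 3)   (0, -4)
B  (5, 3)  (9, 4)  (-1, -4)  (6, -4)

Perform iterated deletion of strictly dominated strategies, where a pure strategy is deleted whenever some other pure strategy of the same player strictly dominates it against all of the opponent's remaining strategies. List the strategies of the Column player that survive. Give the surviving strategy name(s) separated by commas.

Beta

Column Alpha is eliminated: Beta beats it against every remaining row (T: 8>0, M: 6>5, B: 4>3).
The Row player's strategy T is strictly dominated by B (Beta: 9>1, Gamma: -1>-2, Delta: 6>1) and is removed.
Column Gamma is eliminated: Beta beats it against every remaining row (M: 6>3, B: 4>-4).
For the Row player, B strictly dominates M on the remaining columns (Beta: 9>0, Delta: 6>0); eliminate M.
The Column player's strategy Delta is strictly dominated by Beta (B: 4>-4) and is removed.
Among the remaining strategies, none is strictly dominated by another pure strategy of the same player, so the elimination stops.
Surviving strategies — the Row player: {B}; the Column player: {Beta}.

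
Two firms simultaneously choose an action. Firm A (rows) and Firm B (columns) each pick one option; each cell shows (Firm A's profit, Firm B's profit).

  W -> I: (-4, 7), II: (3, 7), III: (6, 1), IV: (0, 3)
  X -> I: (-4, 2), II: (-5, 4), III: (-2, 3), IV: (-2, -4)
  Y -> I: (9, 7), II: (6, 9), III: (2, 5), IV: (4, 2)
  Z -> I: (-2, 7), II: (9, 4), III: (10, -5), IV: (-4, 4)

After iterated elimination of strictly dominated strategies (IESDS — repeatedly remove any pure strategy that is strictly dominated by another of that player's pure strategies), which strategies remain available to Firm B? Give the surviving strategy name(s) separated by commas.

I, II

Firm A's strategy X is strictly dominated by Y (I: 9>-4, II: 6>-5, III: 2>-2, IV: 4>-2) and is removed.
For Firm B, I strictly dominates III on the remaining rows (W: 7>1, Y: 7>5, Z: 7>-5); eliminate III.
For Firm A, Y strictly dominates W on the remaining columns (I: 9>-4, II: 6>3, IV: 4>0); eliminate W.
For Firm B, I strictly dominates IV on the remaining rows (Y: 7>2, Z: 7>4); eliminate IV.
Among the remaining strategies, none is strictly dominated by another pure strategy of the same player, so the elimination stops.
Surviving strategies — Firm A: {Y, Z}; Firm B: {I, II}.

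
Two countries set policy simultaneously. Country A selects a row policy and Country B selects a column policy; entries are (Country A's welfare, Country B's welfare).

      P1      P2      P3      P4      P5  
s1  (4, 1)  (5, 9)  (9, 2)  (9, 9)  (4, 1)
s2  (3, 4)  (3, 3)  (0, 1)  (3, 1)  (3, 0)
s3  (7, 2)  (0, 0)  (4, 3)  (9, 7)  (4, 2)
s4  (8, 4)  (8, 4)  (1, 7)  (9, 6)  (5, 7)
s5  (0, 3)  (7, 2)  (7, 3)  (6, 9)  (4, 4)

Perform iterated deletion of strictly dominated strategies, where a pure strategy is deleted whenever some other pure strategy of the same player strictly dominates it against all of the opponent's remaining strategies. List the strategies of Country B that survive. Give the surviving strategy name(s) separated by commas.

Row s2 is eliminated: s1 beats it against every remaining column (P1: 4>3, P2: 5>3, P3: 9>0, P4: 9>3, P5: 4>3).
Column P1 is eliminated: P4 beats it against every remaining row (s1: 9>1, s3: 7>2, s4: 6>4, s5: 9>3).
Among the remaining strategies, none is strictly dominated by another pure strategy of the same player, so the elimination stops.
Surviving strategies — Country A: {s1, s3, s4, s5}; Country B: {P2, P3, P4, P5}.

P2, P3, P4, P5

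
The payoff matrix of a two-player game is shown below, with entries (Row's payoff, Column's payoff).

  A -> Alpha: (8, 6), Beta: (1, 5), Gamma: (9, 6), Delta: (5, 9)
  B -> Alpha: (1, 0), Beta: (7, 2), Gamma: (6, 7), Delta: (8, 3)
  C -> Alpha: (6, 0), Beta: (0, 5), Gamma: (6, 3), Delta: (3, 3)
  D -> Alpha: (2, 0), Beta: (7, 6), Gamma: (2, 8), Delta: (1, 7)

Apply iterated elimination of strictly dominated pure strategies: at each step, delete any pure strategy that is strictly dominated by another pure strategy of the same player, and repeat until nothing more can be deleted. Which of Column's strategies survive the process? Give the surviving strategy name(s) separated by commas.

Gamma, Delta

Row C is eliminated: A beats it against every remaining column (Alpha: 8>6, Beta: 1>0, Gamma: 9>6, Delta: 5>3).
For Column, Delta strictly dominates Alpha on the remaining rows (A: 9>6, B: 3>0, D: 7>0); eliminate Alpha.
Column's strategy Beta is strictly dominated by Gamma (A: 6>5, B: 7>2, D: 8>6) and is removed.
Row's strategy D is strictly dominated by A (Gamma: 9>2, Delta: 5>1) and is removed.
Among the remaining strategies, none is strictly dominated by another pure strategy of the same player, so the elimination stops.
Surviving strategies — Row: {A, B}; Column: {Gamma, Delta}.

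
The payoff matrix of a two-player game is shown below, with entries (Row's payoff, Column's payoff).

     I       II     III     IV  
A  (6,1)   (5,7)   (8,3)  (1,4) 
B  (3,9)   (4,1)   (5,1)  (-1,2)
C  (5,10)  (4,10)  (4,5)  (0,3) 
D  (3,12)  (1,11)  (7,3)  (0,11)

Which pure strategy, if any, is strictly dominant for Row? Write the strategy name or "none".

A

A vs B: I: 6>3, II: 5>4, III: 8>5, IV: 1>-1.
A vs C: I: 6>5, II: 5>4, III: 8>4, IV: 1>0.
A vs D: I: 6>3, II: 5>1, III: 8>7, IV: 1>0.
A strictly beats every other strategy against every opponent action, so it is strictly dominant.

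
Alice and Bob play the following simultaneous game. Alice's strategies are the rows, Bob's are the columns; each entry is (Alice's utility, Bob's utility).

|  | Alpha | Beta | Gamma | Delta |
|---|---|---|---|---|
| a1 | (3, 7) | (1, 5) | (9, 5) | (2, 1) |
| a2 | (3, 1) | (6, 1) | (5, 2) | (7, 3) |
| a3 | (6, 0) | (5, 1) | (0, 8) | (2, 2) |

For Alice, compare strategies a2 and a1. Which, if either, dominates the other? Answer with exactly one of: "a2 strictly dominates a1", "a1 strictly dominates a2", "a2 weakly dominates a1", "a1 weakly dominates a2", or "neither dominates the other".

neither dominates the other

Compare a2 to a1 across each opponent action: Alpha: 3=3, Beta: 6>1, Gamma: 5<9, Delta: 7>2.
a2 does better at Beta, Delta but worse at Gamma; neither strategy dominates the other.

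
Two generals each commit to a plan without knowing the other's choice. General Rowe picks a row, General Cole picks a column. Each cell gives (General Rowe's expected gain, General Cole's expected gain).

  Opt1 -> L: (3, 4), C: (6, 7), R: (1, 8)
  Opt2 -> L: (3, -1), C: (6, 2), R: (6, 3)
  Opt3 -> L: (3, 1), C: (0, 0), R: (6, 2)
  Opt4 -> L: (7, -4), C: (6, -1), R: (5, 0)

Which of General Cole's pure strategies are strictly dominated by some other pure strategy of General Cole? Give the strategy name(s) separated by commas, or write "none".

L, C

L is strictly dominated by R (Opt1: 8>4, Opt2: 3>-1, Opt3: 2>1, Opt4: 0>-4).
R strictly dominates C — Opt1: 8>7, Opt2: 3>2, Opt3: 2>0, Opt4: 0>-1.
R is not dominated — it holds its own against L at Opt1 (8>4); C at Opt1 (8>7).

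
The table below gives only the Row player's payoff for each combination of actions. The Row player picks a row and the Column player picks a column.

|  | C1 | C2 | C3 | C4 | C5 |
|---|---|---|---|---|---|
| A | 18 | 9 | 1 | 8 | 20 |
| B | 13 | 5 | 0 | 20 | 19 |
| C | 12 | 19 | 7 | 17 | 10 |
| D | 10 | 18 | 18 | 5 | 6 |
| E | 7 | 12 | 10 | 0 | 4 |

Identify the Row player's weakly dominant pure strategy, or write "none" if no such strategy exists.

A fails to dominate B at C4 (8<20).
B fails to dominate A at C1 (13<18).
C fails to dominate A at C1 (12<18).
D fails to dominate A at C1 (10<18).
E fails to dominate A at C1 (7<18).
No single strategy dominates all the others.

none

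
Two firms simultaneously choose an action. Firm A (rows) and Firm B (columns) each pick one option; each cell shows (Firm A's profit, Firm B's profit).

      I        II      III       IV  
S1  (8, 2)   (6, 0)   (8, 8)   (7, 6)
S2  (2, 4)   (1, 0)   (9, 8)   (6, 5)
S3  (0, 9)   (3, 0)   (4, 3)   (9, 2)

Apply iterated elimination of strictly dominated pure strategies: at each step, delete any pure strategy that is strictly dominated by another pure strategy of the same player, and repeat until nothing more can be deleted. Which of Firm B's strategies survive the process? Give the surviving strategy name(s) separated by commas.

III

For Firm B, I strictly dominates II on the remaining rows (S1: 2>0, S2: 4>0, S3: 9>0); eliminate II.
Firm B's strategy IV is strictly dominated by III (S1: 8>6, S2: 8>5, S3: 3>2) and is removed.
Row S3 is eliminated: S1 beats it against every remaining column (I: 8>0, III: 8>4).
Column I is eliminated: III beats it against every remaining row (S1: 8>2, S2: 8>4).
For Firm A, S2 strictly dominates S1 on the remaining columns (III: 9>8); eliminate S1.
Among the remaining strategies, none is strictly dominated by another pure strategy of the same player, so the elimination stops.
Surviving strategies — Firm A: {S2}; Firm B: {III}.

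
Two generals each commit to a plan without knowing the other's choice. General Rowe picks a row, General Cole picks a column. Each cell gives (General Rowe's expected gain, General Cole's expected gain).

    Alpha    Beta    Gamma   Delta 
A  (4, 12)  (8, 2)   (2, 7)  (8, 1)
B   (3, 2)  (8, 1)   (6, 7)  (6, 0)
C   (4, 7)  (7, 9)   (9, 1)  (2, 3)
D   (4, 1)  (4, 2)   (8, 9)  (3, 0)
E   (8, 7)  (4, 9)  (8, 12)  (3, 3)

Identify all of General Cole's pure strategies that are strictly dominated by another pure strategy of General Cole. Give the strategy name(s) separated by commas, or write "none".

Nothing dominates Alpha: Beta at A (12>2); Gamma at A (12>7); Delta at A (12>1).
Beta: no other strategy beats it everywhere (Alpha at C (9>7); Gamma at C (9>1); Delta at A (2>1)).
Gamma: no other strategy beats it everywhere (Alpha at B (7>2); Beta at A (7>2); Delta at A (7>1)).
Alpha strictly dominates Delta — A: 12>1, B: 2>0, C: 7>3, D: 1>0, E: 7>3.

Delta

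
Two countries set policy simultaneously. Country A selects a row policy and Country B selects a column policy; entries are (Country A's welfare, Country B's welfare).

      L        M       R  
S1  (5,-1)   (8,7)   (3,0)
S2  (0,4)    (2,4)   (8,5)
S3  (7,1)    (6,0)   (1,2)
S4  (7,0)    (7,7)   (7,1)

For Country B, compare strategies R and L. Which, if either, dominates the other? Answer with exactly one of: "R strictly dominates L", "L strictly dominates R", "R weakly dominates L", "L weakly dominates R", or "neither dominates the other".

R's payoffs vs L's, by Country A's action — S1: 0>-1, S2: 5>4, S3: 2>1, S4: 1>0.
R gives a strictly higher payoff against each choice by Country A, so R strictly dominates L.

R strictly dominates L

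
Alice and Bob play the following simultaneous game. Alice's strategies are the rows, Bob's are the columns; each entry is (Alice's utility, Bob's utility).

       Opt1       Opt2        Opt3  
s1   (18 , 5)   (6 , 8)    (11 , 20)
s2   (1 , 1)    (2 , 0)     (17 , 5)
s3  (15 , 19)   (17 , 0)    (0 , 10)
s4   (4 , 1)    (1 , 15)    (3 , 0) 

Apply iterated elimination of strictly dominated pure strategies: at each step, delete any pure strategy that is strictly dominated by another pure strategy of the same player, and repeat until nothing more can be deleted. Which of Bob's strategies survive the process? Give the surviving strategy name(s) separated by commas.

Alice's strategy s4 is strictly dominated by s1 (Opt1: 18>4, Opt2: 6>1, Opt3: 11>3) and is removed.
Bob's strategy Opt2 is strictly dominated by Opt3 (s1: 20>8, s2: 5>0, s3: 10>0) and is removed.
Row s3 is eliminated: s1 beats it against every remaining column (Opt1: 18>15, Opt3: 11>0).
Bob's strategy Opt1 is strictly dominated by Opt3 (s1: 20>5, s2: 5>1) and is removed.
Row s1 is eliminated: s2 beats it against every remaining column (Opt3: 17>11).
Among the remaining strategies, none is strictly dominated by another pure strategy of the same player, so the elimination stops.
Surviving strategies — Alice: {s2}; Bob: {Opt3}.

Opt3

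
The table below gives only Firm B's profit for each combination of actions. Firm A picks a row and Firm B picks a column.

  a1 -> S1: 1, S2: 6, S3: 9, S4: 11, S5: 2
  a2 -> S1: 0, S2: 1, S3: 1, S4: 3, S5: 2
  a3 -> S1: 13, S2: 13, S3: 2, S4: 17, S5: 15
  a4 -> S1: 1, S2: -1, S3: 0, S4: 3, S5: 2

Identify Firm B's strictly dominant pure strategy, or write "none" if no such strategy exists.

S4 vs S1: a1: 11>1, a2: 3>0, a3: 17>13, a4: 3>1.
S4 vs S2: a1: 11>6, a2: 3>1, a3: 17>13, a4: 3>-1.
S4 vs S3: a1: 11>9, a2: 3>1, a3: 17>2, a4: 3>0.
S4 vs S5: a1: 11>2, a2: 3>2, a3: 17>15, a4: 3>2.
S4 strictly beats every other strategy against every opponent action, so it is strictly dominant.

S4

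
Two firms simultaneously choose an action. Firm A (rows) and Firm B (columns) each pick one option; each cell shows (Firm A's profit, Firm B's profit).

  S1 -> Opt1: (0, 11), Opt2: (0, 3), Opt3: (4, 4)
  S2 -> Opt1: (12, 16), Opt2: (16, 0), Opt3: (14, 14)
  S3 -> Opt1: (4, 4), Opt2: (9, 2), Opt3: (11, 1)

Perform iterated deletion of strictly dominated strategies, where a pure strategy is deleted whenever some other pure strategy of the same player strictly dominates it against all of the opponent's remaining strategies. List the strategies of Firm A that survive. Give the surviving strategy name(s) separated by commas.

S2

Firm A's strategy S1 is strictly dominated by S2 (Opt1: 12>0, Opt2: 16>0, Opt3: 14>4) and is removed.
For Firm A, S2 strictly dominates S3 on the remaining columns (Opt1: 12>4, Opt2: 16>9, Opt3: 14>11); eliminate S3.
Column Opt2 is eliminated: Opt1 beats it against every remaining row (S2: 16>0).
Column Opt3 is eliminated: Opt1 beats it against every remaining row (S2: 16>14).
Among the remaining strategies, none is strictly dominated by another pure strategy of the same player, so the elimination stops.
Surviving strategies — Firm A: {S2}; Firm B: {Opt1}.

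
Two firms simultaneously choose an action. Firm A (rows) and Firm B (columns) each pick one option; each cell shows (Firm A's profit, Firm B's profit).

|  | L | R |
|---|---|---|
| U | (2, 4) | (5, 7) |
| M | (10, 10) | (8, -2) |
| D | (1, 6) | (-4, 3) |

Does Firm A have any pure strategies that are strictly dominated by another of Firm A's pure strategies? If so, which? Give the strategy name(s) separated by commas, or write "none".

U, D

U is strictly dominated by M (L: 10>2, R: 8>5).
Nothing dominates M: U at L (10>2); D at L (10>1).
U strictly dominates D — L: 2>1, R: 5>-4.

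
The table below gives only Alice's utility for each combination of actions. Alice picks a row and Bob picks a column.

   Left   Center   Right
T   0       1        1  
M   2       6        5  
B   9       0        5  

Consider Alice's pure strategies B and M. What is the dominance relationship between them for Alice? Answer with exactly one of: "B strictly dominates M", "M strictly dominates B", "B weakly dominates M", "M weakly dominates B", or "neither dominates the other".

B's payoffs vs M's, by Bob's action — Left: 9>2, Center: 0<6, Right: 5=5.
B does better at Left but worse at Center; neither strategy dominates the other.

neither dominates the other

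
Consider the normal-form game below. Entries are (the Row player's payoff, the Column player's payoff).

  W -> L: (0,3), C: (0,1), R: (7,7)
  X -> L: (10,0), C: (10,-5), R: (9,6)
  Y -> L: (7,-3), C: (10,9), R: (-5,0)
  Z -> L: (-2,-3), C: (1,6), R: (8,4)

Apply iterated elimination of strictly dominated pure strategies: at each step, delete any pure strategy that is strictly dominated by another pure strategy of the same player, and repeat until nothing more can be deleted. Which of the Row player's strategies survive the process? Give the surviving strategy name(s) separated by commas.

For the Row player, X strictly dominates W on the remaining columns (L: 10>0, C: 10>0, R: 9>7); eliminate W.
For the Row player, X strictly dominates Z on the remaining columns (L: 10>-2, C: 10>1, R: 9>8); eliminate Z.
Column L is eliminated: R beats it against every remaining row (X: 6>0, Y: 0>-3).
Among the remaining strategies, none is strictly dominated by another pure strategy of the same player, so the elimination stops.
Surviving strategies — the Row player: {X, Y}; the Column player: {C, R}.

X, Y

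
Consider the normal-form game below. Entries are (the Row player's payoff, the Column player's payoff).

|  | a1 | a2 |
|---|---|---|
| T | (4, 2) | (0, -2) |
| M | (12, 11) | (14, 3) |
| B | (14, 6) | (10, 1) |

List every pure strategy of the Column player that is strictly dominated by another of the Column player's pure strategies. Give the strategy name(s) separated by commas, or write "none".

a1 is not dominated — it holds its own against a2 at T (2>-2).
a1 strictly dominates a2 — T: 2>-2, M: 11>3, B: 6>1.

a2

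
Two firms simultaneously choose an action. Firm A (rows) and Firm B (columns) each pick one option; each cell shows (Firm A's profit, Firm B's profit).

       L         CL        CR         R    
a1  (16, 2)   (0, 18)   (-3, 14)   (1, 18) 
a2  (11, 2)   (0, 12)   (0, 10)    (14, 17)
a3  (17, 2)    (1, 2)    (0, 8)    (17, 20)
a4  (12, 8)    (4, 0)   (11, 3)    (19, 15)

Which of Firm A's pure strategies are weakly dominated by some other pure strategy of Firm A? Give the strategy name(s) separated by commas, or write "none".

a1, a2

a3 weakly dominates a1 — L: 17>16, CL: 1>0, CR: 0>-3, R: 17>1.
a3 weakly dominates a2 — L: 17>11, CL: 1>0, CR: 0=0, R: 17>14.
Nothing dominates a3: a1 at L (17>16); a2 at L (17>11); a4 at L (17>12).
Nothing dominates a4: a1 at CL (4>0); a2 at L (12>11); a3 at CL (4>1).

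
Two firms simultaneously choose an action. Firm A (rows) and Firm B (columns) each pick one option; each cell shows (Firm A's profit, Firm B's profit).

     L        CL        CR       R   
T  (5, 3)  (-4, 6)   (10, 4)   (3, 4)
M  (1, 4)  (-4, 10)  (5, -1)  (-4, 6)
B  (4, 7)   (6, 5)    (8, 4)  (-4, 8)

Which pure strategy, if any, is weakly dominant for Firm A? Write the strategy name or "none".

none

T fails to dominate B at CL (-4<6).
M fails to dominate T at L (1<5).
B fails to dominate T at L (4<5).
No single strategy dominates all the others.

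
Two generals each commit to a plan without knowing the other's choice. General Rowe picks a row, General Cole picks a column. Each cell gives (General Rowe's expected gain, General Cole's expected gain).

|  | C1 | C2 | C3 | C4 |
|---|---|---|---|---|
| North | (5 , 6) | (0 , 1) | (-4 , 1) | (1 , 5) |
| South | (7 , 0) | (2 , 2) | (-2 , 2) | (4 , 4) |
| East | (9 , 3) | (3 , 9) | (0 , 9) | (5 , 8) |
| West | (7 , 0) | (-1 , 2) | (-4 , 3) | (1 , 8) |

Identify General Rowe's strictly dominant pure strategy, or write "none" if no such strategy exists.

East vs North: C1: 9>5, C2: 3>0, C3: 0>-4, C4: 5>1.
East vs South: C1: 9>7, C2: 3>2, C3: 0>-2, C4: 5>4.
East vs West: C1: 9>7, C2: 3>-1, C3: 0>-4, C4: 5>1.
East strictly beats every other strategy against every opponent action, so it is strictly dominant.

East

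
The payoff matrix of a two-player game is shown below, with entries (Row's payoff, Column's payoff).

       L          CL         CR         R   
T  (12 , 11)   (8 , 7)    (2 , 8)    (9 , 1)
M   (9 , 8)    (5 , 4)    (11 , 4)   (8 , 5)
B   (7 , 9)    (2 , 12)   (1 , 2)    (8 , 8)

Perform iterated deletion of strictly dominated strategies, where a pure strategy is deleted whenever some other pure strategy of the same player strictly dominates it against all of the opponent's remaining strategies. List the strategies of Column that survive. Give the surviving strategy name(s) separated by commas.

L

Row B is eliminated: T beats it against every remaining column (L: 12>7, CL: 8>2, CR: 2>1, R: 9>8).
For Column, L strictly dominates CL on the remaining rows (T: 11>7, M: 8>4); eliminate CL.
Column CR is eliminated: L beats it against every remaining row (T: 11>8, M: 8>4).
Row's strategy M is strictly dominated by T (L: 12>9, R: 9>8) and is removed.
For Column, L strictly dominates R on the remaining rows (T: 11>1); eliminate R.
Among the remaining strategies, none is strictly dominated by another pure strategy of the same player, so the elimination stops.
Surviving strategies — Row: {T}; Column: {L}.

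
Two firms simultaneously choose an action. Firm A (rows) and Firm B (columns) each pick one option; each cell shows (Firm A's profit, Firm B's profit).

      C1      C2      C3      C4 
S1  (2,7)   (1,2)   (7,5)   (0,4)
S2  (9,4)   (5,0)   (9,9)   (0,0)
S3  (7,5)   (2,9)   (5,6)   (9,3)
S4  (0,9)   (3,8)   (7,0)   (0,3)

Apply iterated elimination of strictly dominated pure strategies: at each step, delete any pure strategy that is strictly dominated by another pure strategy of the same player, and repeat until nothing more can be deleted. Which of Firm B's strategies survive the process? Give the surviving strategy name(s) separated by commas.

For Firm B, C1 strictly dominates C4 on the remaining rows (S1: 7>4, S2: 4>0, S3: 5>3, S4: 9>3); eliminate C4.
For Firm A, S2 strictly dominates S1 on the remaining columns (C1: 9>2, C2: 5>1, C3: 9>7); eliminate S1.
For Firm A, S2 strictly dominates S3 on the remaining columns (C1: 9>7, C2: 5>2, C3: 9>5); eliminate S3.
Firm A's strategy S4 is strictly dominated by S2 (C1: 9>0, C2: 5>3, C3: 9>7) and is removed.
For Firm B, C3 strictly dominates C1 on the remaining rows (S2: 9>4); eliminate C1.
Firm B's strategy C2 is strictly dominated by C3 (S2: 9>0) and is removed.
Among the remaining strategies, none is strictly dominated by another pure strategy of the same player, so the elimination stops.
Surviving strategies — Firm A: {S2}; Firm B: {C3}.

C3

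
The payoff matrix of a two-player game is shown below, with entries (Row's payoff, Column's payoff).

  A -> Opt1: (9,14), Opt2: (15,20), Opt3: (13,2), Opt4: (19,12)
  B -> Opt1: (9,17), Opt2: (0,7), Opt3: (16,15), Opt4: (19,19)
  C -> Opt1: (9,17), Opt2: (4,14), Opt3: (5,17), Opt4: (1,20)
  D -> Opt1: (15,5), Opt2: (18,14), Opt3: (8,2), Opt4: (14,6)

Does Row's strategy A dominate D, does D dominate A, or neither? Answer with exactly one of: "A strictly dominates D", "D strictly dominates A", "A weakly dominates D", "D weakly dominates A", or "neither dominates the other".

A's payoffs vs D's, by Column's action — Opt1: 9<15, Opt2: 15<18, Opt3: 13>8, Opt4: 19>14.
A does better at Opt3, Opt4 but worse at Opt1, Opt2; neither strategy dominates the other.

neither dominates the other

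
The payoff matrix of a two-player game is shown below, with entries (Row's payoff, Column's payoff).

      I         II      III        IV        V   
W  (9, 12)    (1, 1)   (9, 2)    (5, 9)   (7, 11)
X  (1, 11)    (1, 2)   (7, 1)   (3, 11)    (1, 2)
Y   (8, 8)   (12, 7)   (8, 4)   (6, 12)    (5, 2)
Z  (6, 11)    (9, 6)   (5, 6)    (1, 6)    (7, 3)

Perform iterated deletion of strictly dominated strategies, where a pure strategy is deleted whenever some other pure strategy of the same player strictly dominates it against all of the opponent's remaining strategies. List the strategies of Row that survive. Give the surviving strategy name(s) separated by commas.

W, Y

Row's strategy X is strictly dominated by Y (I: 8>1, II: 12>1, III: 8>7, IV: 6>3, V: 5>1) and is removed.
Column's strategy II is strictly dominated by I (W: 12>1, Y: 8>7, Z: 11>6) and is removed.
Column's strategy III is strictly dominated by I (W: 12>2, Y: 8>4, Z: 11>6) and is removed.
Column's strategy V is strictly dominated by I (W: 12>11, Y: 8>2, Z: 11>3) and is removed.
For Row, W strictly dominates Z on the remaining columns (I: 9>6, IV: 5>1); eliminate Z.
Among the remaining strategies, none is strictly dominated by another pure strategy of the same player, so the elimination stops.
Surviving strategies — Row: {W, Y}; Column: {I, IV}.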